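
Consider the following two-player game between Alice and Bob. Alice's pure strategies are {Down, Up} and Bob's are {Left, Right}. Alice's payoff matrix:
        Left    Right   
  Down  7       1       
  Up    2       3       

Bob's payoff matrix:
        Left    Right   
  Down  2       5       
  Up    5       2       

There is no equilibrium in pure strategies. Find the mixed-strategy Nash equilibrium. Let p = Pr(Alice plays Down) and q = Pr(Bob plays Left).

Bob's indifference between Left and Right determines Alice's mixing probability p:
  Bob's payoff from Left: p·2 + (1−p)·5 = -3p + 5
  Bob's payoff from Right: p·5 + (1−p)·2 = 3p + 2
  -3p + 5 = 3p + 2  ⇒  -6p = -3  ⇒  p = 1/2.
Alice's indifference between Down and Up determines Bob's mixing probability q:
  Alice's expected payoff from Down: q·7 + (1−q)·1 = 6q + 1
  Alice's expected payoff from Up: q·2 + (1−q)·3 = -q + 3
  6q + 1 = -q + 3  ⇒  7q = 2  ⇒  q = 2/7.

p = 1/2, q = 2/7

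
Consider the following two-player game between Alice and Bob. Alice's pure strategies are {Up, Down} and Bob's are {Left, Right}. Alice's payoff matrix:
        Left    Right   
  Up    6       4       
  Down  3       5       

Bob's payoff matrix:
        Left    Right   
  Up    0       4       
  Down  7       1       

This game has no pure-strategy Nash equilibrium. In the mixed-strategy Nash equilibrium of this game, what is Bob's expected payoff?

For Bob to be willing to mix, Bob must be indifferent between Left and Right, which pins down Alice's mix.
  Bob's payoff from Left: p·0 + (1−p)·7 = -7p + 7
  Bob's payoff from Right: p·4 + (1−p)·1 = 3p + 1
  -7p + 7 = 3p + 1  ⇒  -10p = -6  ⇒  p = 3/5.
At equilibrium Bob is indifferent across columns, so Bob's payoff equals the payoff from Left: (3/5)·0 + (2/5)·7 = 14/5.

14/5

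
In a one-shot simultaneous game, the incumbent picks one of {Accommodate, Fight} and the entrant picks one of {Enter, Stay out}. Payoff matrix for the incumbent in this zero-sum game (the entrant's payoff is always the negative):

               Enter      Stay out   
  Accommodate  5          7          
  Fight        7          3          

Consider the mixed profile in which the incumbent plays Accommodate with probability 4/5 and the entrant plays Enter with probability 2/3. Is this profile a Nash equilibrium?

Given the incumbent's mix p = 4/5, the entrant's payoff from Enter is -27/5 but from Stay out is -31/5. The entrant strictly prefers Enter, so the entrant would not mix.
So the proposed profile is not a Nash equilibrium.

No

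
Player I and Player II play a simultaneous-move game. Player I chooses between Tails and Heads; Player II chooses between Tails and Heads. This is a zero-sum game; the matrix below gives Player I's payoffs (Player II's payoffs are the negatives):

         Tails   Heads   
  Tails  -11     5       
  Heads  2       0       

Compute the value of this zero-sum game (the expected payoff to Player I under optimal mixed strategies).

For Player I to be willing to mix, Player I must be indifferent between Tails and Heads, which pins down Player II's mix.
  Player I's payoff from Tails: q·(-11) + (1−q)·5 = -16q + 5
  Player I's payoff from Heads: q·2 + (1−q)·0 = 2q
  -16q + 5 = 2q  ⇒  -18q = -5  ⇒  q = 5/18.
The value is Player I's expected payoff against this mix (using Tails): (5/18)·(-11) + (13/18)·5 = 5/9.

v = 5/9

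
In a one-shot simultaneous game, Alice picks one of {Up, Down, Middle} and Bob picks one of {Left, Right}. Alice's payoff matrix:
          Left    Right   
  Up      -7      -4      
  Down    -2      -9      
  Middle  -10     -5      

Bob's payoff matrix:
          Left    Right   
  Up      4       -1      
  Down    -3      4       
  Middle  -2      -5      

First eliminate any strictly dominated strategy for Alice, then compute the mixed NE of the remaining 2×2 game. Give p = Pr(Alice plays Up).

p = 7/12

Alice's strategy Middle is strictly dominated by Up: -7 > -10 and -4 > -5. Eliminate Middle.
Bob's indifference between Left and Right determines Alice's mixing probability p:
  Bob's payoff to Left: p·4 + (1−p)·(-3) = 7p - 3
  Bob's payoff to Right: p·(-1) + (1−p)·4 = -5p + 4
  7p - 3 = -5p + 4  ⇒  12p = 7  ⇒  p = 7/12.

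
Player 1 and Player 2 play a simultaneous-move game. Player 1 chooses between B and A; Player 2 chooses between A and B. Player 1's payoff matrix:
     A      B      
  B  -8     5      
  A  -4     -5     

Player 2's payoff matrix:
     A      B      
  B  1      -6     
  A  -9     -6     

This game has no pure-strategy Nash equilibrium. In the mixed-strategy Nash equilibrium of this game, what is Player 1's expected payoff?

-30/7

For Player 1 to be willing to mix, Player 1 must be indifferent between B and A, which pins down Player 2's mix.
  Player 1's payoff from B: q·(-8) + (1−q)·5 = -13q + 5
  Player 1's payoff from A: q·(-4) + (1−q)·(-5) = q - 5
  -13q + 5 = q - 5  ⇒  -14q = -10  ⇒  q = 5/7.
At equilibrium Player 1 is indifferent across rows, so Player 1's payoff equals the payoff from B: (5/7)·(-8) + (2/7)·5 = -30/7.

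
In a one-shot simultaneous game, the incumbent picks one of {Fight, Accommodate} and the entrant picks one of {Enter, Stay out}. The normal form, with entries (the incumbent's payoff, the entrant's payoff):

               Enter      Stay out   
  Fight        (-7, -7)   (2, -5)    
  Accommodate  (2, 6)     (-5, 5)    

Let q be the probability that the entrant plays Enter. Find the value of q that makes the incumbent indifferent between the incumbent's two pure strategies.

q = 7/16

For the incumbent to be willing to mix, the incumbent must be indifferent between Fight and Accommodate, which pins down the entrant's mix.
  the incumbent's payoff from Fight: q·(-7) + (1−q)·2 = -9q + 2
  the incumbent's payoff from Accommodate: q·2 + (1−q)·(-5) = 7q - 5
  -9q + 2 = 7q - 5  ⇒  -16q = -7  ⇒  q = 7/16.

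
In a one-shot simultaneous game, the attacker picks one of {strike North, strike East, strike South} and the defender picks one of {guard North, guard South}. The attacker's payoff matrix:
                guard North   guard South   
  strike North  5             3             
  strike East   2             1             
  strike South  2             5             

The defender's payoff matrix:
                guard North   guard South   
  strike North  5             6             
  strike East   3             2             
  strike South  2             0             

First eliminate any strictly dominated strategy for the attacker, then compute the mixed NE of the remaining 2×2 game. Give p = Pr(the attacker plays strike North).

p = 2/3

The attacker's strategy strike East is strictly dominated by strike North: 5 > 2 and 3 > 1. Eliminate strike East.
The defender's indifference between guard North and guard South determines the attacker's mixing probability p:
  the defender's expected payoff from guard North: p·5 + (1−p)·2 = 3p + 2
  the defender's expected payoff from guard South: p·6 + (1−p)·0 = 6p
  3p + 2 = 6p  ⇒  -3p = -2  ⇒  p = 2/3.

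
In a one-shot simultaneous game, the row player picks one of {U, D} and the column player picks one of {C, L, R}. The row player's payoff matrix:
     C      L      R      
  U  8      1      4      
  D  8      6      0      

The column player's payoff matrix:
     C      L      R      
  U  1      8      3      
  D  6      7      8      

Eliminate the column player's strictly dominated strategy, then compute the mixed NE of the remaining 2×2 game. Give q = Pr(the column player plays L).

q = 4/9

The column player's strategy C is strictly dominated by R: 3 > 1 and 8 > 6. Eliminate C.
For the row player to be willing to mix, the row player must be indifferent between U and D, which pins down the column player's mix.
  the row player's expected payoff from U: q·1 + (1−q)·4 = -3q + 4
  the row player's expected payoff from D: q·6 + (1−q)·0 = 6q
  -3q + 4 = 6q  ⇒  -9q = -4  ⇒  q = 4/9.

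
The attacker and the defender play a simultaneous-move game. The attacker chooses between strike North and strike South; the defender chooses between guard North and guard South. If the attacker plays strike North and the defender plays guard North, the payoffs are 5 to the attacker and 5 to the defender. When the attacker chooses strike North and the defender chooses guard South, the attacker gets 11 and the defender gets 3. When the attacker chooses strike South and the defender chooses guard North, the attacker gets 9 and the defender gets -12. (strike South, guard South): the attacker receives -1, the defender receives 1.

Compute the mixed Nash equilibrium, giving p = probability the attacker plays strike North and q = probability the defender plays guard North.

p = 13/15, q = 3/4

Set the defender's expected payoff from guard North equal to that from guard South:
  the defender's payoff to guard North: p·5 + (1−p)·(-12) = 17p - 12
  the defender's payoff to guard South: p·3 + (1−p)·1 = 2p + 1
  17p - 12 = 2p + 1  ⇒  15p = 13  ⇒  p = 13/15.
Set the attacker's expected payoff from strike North equal to that from strike South:
  the attacker's expected payoff from strike North: q·5 + (1−q)·11 = -6q + 11
  the attacker's expected payoff from strike South: q·9 + (1−q)·(-1) = 10q - 1
  -6q + 11 = 10q - 1  ⇒  -16q = -12  ⇒  q = 3/4.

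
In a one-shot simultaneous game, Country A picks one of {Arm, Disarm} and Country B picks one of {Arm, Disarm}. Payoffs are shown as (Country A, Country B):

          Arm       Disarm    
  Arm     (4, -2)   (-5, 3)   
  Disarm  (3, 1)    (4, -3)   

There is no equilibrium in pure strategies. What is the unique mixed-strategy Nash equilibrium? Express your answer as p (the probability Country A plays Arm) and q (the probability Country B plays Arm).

In a mixed equilibrium Country B is indifferent between Arm and Disarm; this condition fixes p.
  Country B's payoff from Arm: p·(-2) + (1−p)·1 = -3p + 1
  Country B's payoff from Disarm: p·3 + (1−p)·(-3) = 6p - 3
  -3p + 1 = 6p - 3  ⇒  -9p = -4  ⇒  p = 4/9.
Country A's indifference between Arm and Disarm determines Country B's mixing probability q:
  Country A's payoff from Arm: q·4 + (1−q)·(-5) = 9q - 5
  Country A's payoff from Disarm: q·3 + (1−q)·4 = -q + 4
  9q - 5 = -q + 4  ⇒  10q = 9  ⇒  q = 9/10.

p = 4/9, q = 9/10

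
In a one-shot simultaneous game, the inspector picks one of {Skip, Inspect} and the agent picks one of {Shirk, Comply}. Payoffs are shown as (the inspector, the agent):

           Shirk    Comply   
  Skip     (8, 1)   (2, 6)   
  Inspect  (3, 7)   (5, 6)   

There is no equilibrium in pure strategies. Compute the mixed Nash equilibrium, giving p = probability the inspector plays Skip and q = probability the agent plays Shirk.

p = 1/6, q = 3/8

The inspector's mix must leave the agent indifferent between Shirk and Comply.
  the agent's payoff to Shirk: p·1 + (1−p)·7 = -6p + 7
  the agent's payoff to Comply: p·6 + (1−p)·6 = 6
  -6p + 7 = 6  ⇒  -6p = -1  ⇒  p = 1/6.
Set the inspector's expected payoff from Skip equal to that from Inspect:
  the inspector's payoff to Skip: q·8 + (1−q)·2 = 6q + 2
  the inspector's payoff to Inspect: q·3 + (1−q)·5 = -2q + 5
  6q + 2 = -2q + 5  ⇒  8q = 3  ⇒  q = 3/8.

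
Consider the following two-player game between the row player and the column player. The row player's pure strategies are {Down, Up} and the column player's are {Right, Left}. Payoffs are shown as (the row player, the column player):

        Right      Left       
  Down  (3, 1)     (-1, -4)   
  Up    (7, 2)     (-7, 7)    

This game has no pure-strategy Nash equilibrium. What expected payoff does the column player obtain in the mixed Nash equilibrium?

3/2

The row player's mix must leave the column player indifferent between Right and Left.
  the column player's payoff to Right: p·1 + (1−p)·2 = -p + 2
  the column player's payoff to Left: p·(-4) + (1−p)·7 = -11p + 7
  -p + 2 = -11p + 7  ⇒  10p = 5  ⇒  p = 1/2.
At equilibrium the column player is indifferent across columns, so the column player's payoff equals the payoff from Right: (1/2)·1 + (1/2)·2 = 3/2.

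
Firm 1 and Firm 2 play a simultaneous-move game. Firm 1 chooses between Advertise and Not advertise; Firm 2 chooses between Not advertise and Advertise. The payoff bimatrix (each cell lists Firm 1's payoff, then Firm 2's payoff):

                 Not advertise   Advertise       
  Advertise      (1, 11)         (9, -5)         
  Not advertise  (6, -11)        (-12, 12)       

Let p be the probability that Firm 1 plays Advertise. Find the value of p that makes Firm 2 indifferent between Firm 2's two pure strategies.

p = 23/39

In a mixed equilibrium Firm 2 is indifferent between Not advertise and Advertise; this condition fixes p.
  Firm 2's payoff to Not advertise: p·11 + (1−p)·(-11) = 22p - 11
  Firm 2's payoff to Advertise: p·(-5) + (1−p)·12 = -17p + 12
  22p - 11 = -17p + 12  ⇒  39p = 23  ⇒  p = 23/39.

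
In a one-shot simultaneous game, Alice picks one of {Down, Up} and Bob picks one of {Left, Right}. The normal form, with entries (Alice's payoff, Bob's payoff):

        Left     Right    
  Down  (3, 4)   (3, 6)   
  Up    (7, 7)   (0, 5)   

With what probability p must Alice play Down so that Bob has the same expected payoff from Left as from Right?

For Bob to be willing to mix, Bob must be indifferent between Left and Right, which pins down Alice's mix.
  Bob's payoff from Left: p·4 + (1−p)·7 = -3p + 7
  Bob's payoff from Right: p·6 + (1−p)·5 = p + 5
  -3p + 7 = p + 5  ⇒  -4p = -2  ⇒  p = 1/2.

p = 1/2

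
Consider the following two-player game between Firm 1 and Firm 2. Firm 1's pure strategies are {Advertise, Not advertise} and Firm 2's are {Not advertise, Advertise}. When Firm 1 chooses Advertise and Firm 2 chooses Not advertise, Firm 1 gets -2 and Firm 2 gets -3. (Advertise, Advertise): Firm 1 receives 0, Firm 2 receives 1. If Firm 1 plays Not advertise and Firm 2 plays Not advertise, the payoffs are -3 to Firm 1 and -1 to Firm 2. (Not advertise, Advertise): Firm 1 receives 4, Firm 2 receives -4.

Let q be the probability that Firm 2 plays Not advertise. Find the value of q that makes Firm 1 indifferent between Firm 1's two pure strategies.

In a mixed equilibrium Firm 1 is indifferent between Advertise and Not advertise; this condition fixes q.
  Firm 1's payoff from Advertise: q·(-2) + (1−q)·0 = -2q
  Firm 1's payoff from Not advertise: q·(-3) + (1−q)·4 = -7q + 4
  -2q = -7q + 4  ⇒  5q = 4  ⇒  q = 4/5.

q = 4/5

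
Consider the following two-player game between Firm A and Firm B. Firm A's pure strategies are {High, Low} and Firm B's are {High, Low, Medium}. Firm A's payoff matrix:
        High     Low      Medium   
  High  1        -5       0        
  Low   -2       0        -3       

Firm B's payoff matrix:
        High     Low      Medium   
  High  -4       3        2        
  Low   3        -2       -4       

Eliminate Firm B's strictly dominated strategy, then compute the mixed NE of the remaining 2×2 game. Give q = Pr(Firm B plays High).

Firm B's strategy Medium is strictly dominated by Low: 3 > 2 and -2 > -4. Eliminate Medium.
Set Firm A's expected payoff from High equal to that from Low:
  Firm A's payoff to High: q·1 + (1−q)·(-5) = 6q - 5
  Firm A's payoff to Low: q·(-2) + (1−q)·0 = -2q
  6q - 5 = -2q  ⇒  8q = 5  ⇒  q = 5/8.

q = 5/8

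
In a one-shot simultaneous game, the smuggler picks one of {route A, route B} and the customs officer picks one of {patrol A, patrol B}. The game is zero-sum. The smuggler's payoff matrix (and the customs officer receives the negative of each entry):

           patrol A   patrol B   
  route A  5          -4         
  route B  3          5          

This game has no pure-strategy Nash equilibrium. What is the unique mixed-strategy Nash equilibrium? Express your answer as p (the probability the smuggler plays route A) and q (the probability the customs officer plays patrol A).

p = 2/11, q = 9/11

For the customs officer to be willing to mix, the customs officer must be indifferent between patrol A and patrol B, which pins down the smuggler's mix.
  the customs officer's payoff from patrol A: p·(-5) + (1−p)·(-3) = -2p - 3
  the customs officer's payoff from patrol B: p·4 + (1−p)·(-5) = 9p - 5
  -2p - 3 = 9p - 5  ⇒  -11p = -2  ⇒  p = 2/11.
Set the smuggler's expected payoff from route A equal to that from route B:
  the smuggler's expected payoff from route A: q·5 + (1−q)·(-4) = 9q - 4
  the smuggler's expected payoff from route B: q·3 + (1−q)·5 = -2q + 5
  9q - 4 = -2q + 5  ⇒  11q = 9  ⇒  q = 9/11.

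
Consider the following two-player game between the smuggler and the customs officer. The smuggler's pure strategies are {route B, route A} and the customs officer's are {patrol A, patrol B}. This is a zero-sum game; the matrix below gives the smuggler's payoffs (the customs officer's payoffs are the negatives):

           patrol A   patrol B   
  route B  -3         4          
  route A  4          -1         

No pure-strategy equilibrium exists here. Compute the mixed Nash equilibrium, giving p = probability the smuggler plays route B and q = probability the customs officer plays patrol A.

p = 5/12, q = 5/12

The customs officer's indifference between patrol A and patrol B determines the smuggler's mixing probability p:
  the customs officer's expected payoff from patrol A: p·3 + (1−p)·(-4) = 7p - 4
  the customs officer's expected payoff from patrol B: p·(-4) + (1−p)·1 = -5p + 1
  7p - 4 = -5p + 1  ⇒  12p = 5  ⇒  p = 5/12.
The smuggler's indifference between route B and route A determines the customs officer's mixing probability q:
  the smuggler's expected payoff from route B: q·(-3) + (1−q)·4 = -7q + 4
  the smuggler's expected payoff from route A: q·4 + (1−q)·(-1) = 5q - 1
  -7q + 4 = 5q - 1  ⇒  -12q = -5  ⇒  q = 5/12.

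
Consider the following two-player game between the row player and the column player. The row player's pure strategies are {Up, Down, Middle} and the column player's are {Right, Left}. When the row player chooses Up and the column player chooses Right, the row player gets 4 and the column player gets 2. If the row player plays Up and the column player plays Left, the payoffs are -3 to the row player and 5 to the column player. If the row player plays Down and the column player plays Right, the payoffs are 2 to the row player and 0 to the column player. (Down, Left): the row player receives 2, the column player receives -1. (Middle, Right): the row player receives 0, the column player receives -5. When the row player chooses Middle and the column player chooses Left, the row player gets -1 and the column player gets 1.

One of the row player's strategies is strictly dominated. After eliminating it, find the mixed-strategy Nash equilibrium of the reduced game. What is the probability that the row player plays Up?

p = 1/4

The row player's strategy Middle is strictly dominated by Down: 2 > 0 and 2 > -1. Eliminate Middle.
The row player's mix must leave the column player indifferent between Right and Left.
  the column player's payoff to Right: p·2 + (1−p)·0 = 2p
  the column player's payoff to Left: p·5 + (1−p)·(-1) = 6p - 1
  2p = 6p - 1  ⇒  -4p = -1  ⇒  p = 1/4.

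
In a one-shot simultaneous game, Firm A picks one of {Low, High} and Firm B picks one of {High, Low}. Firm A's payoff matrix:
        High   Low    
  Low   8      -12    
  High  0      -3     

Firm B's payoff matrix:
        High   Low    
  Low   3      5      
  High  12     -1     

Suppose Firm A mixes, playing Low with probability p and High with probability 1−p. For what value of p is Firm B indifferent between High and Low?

For Firm B to be willing to mix, Firm B must be indifferent between High and Low, which pins down Firm A's mix.
  Firm B's payoff to High: p·3 + (1−p)·12 = -9p + 12
  Firm B's payoff to Low: p·5 + (1−p)·(-1) = 6p - 1
  -9p + 12 = 6p - 1  ⇒  -15p = -13  ⇒  p = 13/15.

p = 13/15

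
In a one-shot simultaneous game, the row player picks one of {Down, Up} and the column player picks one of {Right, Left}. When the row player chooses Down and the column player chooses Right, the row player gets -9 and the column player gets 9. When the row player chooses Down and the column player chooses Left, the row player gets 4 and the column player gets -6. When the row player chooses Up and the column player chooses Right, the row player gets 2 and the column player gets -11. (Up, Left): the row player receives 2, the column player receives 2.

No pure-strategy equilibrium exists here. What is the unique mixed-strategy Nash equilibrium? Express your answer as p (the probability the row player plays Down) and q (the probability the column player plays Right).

For the column player to be willing to mix, the column player must be indifferent between Right and Left, which pins down the row player's mix.
  the column player's payoff from Right: p·9 + (1−p)·(-11) = 20p - 11
  the column player's payoff from Left: p·(-6) + (1−p)·2 = -8p + 2
  20p - 11 = -8p + 2  ⇒  28p = 13  ⇒  p = 13/28.
In a mixed equilibrium the row player is indifferent between Down and Up; this condition fixes q.
  the row player's expected payoff from Down: q·(-9) + (1−q)·4 = -13q + 4
  the row player's expected payoff from Up: q·2 + (1−q)·2 = 2
  -13q + 4 = 2  ⇒  -13q = -2  ⇒  q = 2/13.

p = 13/28, q = 2/13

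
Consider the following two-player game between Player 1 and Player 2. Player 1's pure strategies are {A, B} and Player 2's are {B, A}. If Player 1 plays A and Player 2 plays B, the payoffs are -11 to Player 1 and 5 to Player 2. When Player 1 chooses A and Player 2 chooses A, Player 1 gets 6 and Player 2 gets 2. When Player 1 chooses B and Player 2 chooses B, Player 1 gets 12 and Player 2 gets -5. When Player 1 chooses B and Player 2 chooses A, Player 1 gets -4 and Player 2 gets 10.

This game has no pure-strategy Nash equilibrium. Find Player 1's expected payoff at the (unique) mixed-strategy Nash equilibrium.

28/33

For Player 1 to be willing to mix, Player 1 must be indifferent between A and B, which pins down Player 2's mix.
  Player 1's payoff to A: q·(-11) + (1−q)·6 = -17q + 6
  Player 1's payoff to B: q·12 + (1−q)·(-4) = 16q - 4
  -17q + 6 = 16q - 4  ⇒  -33q = -10  ⇒  q = 10/33.
At equilibrium Player 1 is indifferent across rows, so Player 1's payoff equals the payoff from A: (10/33)·(-11) + (23/33)·6 = 28/33.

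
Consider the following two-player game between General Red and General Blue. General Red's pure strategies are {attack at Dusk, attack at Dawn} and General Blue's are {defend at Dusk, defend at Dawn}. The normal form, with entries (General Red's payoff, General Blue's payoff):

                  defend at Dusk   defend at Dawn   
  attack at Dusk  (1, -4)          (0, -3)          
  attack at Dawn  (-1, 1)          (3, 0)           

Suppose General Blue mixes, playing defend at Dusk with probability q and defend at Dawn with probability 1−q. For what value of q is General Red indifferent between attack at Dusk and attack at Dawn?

Set General Red's expected payoff from attack at Dusk equal to that from attack at Dawn:
  General Red's payoff to attack at Dusk: q·1 + (1−q)·0 = q
  General Red's payoff to attack at Dawn: q·(-1) + (1−q)·3 = -4q + 3
  q = -4q + 3  ⇒  5q = 3  ⇒  q = 3/5.

q = 3/5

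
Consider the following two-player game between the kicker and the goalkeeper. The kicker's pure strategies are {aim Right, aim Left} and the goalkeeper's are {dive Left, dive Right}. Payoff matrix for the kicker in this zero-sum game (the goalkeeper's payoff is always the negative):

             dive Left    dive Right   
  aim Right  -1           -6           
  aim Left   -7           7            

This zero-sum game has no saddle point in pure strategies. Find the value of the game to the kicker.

In a mixed equilibrium the kicker is indifferent between aim Right and aim Left; this condition fixes q.
  the kicker's payoff from aim Right: q·(-1) + (1−q)·(-6) = 5q - 6
  the kicker's payoff from aim Left: q·(-7) + (1−q)·7 = -14q + 7
  5q - 6 = -14q + 7  ⇒  19q = 13  ⇒  q = 13/19.
The value is the kicker's expected payoff against this mix (using aim Right): (13/19)·(-1) + (6/19)·(-6) = -49/19.

v = -49/19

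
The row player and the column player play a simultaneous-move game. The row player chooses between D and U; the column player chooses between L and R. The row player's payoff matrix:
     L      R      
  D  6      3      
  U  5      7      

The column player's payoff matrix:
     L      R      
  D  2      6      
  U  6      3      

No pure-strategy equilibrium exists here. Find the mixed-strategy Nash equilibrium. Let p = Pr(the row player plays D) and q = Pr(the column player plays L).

The row player's mix must leave the column player indifferent between L and R.
  the column player's payoff from L: p·2 + (1−p)·6 = -4p + 6
  the column player's payoff from R: p·6 + (1−p)·3 = 3p + 3
  -4p + 6 = 3p + 3  ⇒  -7p = -3  ⇒  p = 3/7.
The column player's mix must leave the row player indifferent between D and U.
  the row player's payoff to D: q·6 + (1−q)·3 = 3q + 3
  the row player's payoff to U: q·5 + (1−q)·7 = -2q + 7
  3q + 3 = -2q + 7  ⇒  5q = 4  ⇒  q = 4/5.

p = 3/7, q = 4/5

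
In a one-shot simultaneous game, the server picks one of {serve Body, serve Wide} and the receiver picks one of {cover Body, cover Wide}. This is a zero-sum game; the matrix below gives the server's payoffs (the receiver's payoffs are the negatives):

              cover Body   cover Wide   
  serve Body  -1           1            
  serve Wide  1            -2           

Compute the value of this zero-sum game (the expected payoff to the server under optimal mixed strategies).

v = -1/5

The receiver's mix must leave the server indifferent between serve Body and serve Wide.
  the server's payoff to serve Body: q·(-1) + (1−q)·1 = -2q + 1
  the server's payoff to serve Wide: q·1 + (1−q)·(-2) = 3q - 2
  -2q + 1 = 3q - 2  ⇒  -5q = -3  ⇒  q = 3/5.
The value is the server's expected payoff against this mix (using serve Body): (3/5)·(-1) + (2/5)·1 = -1/5.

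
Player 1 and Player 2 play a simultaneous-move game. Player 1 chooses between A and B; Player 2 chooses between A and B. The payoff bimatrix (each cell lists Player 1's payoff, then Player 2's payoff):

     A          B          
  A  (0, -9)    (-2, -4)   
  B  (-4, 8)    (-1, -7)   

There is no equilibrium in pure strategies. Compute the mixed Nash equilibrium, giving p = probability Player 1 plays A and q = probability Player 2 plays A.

p = 3/4, q = 1/5

Player 2's indifference between A and B determines Player 1's mixing probability p:
  Player 2's expected payoff from A: p·(-9) + (1−p)·8 = -17p + 8
  Player 2's expected payoff from B: p·(-4) + (1−p)·(-7) = 3p - 7
  -17p + 8 = 3p - 7  ⇒  -20p = -15  ⇒  p = 3/4.
Player 2's mix must leave Player 1 indifferent between A and B.
  Player 1's expected payoff from A: q·0 + (1−q)·(-2) = 2q - 2
  Player 1's expected payoff from B: q·(-4) + (1−q)·(-1) = -3q - 1
  2q - 2 = -3q - 1  ⇒  5q = 1  ⇒  q = 1/5.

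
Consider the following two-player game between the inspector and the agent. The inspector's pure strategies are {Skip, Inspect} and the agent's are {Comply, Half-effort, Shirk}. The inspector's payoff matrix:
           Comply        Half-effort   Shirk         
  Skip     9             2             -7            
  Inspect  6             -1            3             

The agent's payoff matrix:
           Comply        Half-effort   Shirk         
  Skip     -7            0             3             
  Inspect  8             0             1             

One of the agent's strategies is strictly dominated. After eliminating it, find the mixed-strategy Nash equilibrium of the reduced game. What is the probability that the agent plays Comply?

The agent's strategy Half-effort is strictly dominated by Shirk: 3 > 0 and 1 > 0. Eliminate Half-effort.
In a mixed equilibrium the inspector is indifferent between Skip and Inspect; this condition fixes q.
  the inspector's payoff to Skip: q·9 + (1−q)·(-7) = 16q - 7
  the inspector's payoff to Inspect: q·6 + (1−q)·3 = 3q + 3
  16q - 7 = 3q + 3  ⇒  13q = 10  ⇒  q = 10/13.

q = 10/13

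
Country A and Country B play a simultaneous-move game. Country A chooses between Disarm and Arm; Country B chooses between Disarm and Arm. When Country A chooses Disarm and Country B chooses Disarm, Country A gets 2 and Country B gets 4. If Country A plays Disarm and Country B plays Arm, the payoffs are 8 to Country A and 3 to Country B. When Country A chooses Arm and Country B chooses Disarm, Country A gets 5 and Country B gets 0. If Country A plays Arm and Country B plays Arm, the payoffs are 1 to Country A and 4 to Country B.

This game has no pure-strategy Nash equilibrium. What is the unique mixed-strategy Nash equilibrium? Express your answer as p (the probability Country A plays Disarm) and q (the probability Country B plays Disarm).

p = 4/5, q = 7/10

Set Country B's expected payoff from Disarm equal to that from Arm:
  Country B's expected payoff from Disarm: p·4 + (1−p)·0 = 4p
  Country B's expected payoff from Arm: p·3 + (1−p)·4 = -p + 4
  4p = -p + 4  ⇒  5p = 4  ⇒  p = 4/5.
For Country A to be willing to mix, Country A must be indifferent between Disarm and Arm, which pins down Country B's mix.
  Country A's expected payoff from Disarm: q·2 + (1−q)·8 = -6q + 8
  Country A's expected payoff from Arm: q·5 + (1−q)·1 = 4q + 1
  -6q + 8 = 4q + 1  ⇒  -10q = -7  ⇒  q = 7/10.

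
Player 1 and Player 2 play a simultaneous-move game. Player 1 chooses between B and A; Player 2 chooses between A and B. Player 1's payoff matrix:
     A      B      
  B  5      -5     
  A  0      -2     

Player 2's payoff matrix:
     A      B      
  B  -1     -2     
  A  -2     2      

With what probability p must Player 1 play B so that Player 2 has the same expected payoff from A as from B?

Set Player 2's expected payoff from A equal to that from B:
  Player 2's payoff from A: p·(-1) + (1−p)·(-2) = p - 2
  Player 2's payoff from B: p·(-2) + (1−p)·2 = -4p + 2
  p - 2 = -4p + 2  ⇒  5p = 4  ⇒  p = 4/5.

p = 4/5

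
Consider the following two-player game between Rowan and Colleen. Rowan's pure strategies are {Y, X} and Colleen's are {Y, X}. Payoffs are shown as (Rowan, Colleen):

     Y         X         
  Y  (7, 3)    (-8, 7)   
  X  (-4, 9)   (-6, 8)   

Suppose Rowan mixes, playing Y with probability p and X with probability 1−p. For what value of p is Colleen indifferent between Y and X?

p = 1/5

For Colleen to be willing to mix, Colleen must be indifferent between Y and X, which pins down Rowan's mix.
  Colleen's payoff from Y: p·3 + (1−p)·9 = -6p + 9
  Colleen's payoff from X: p·7 + (1−p)·8 = -p + 8
  -6p + 9 = -p + 8  ⇒  -5p = -1  ⇒  p = 1/5.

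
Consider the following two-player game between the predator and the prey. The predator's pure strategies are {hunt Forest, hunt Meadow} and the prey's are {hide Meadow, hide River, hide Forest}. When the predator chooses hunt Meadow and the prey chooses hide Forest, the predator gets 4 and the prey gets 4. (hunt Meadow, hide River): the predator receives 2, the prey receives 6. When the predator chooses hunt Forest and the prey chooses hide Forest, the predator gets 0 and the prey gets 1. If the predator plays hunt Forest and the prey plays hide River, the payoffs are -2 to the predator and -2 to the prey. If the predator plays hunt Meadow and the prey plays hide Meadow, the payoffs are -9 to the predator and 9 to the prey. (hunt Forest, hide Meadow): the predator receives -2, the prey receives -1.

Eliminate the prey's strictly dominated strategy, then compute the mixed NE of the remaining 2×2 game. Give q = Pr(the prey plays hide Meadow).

The prey's strategy hide River is strictly dominated by hide Meadow: -1 > -2 and 9 > 6. Eliminate hide River.
Set the predator's expected payoff from hunt Forest equal to that from hunt Meadow:
  the predator's payoff to hunt Forest: q·(-2) + (1−q)·0 = -2q
  the predator's payoff to hunt Meadow: q·(-9) + (1−q)·4 = -13q + 4
  -2q = -13q + 4  ⇒  11q = 4  ⇒  q = 4/11.

q = 4/11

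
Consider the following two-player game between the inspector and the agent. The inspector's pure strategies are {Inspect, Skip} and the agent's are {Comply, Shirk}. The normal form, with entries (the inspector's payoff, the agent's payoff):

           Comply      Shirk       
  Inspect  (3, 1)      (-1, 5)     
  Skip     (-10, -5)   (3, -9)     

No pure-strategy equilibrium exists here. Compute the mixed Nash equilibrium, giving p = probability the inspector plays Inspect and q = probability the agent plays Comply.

p = 1/2, q = 4/17

For the agent to be willing to mix, the agent must be indifferent between Comply and Shirk, which pins down the inspector's mix.
  the agent's expected payoff from Comply: p·1 + (1−p)·(-5) = 6p - 5
  the agent's expected payoff from Shirk: p·5 + (1−p)·(-9) = 14p - 9
  6p - 5 = 14p - 9  ⇒  -8p = -4  ⇒  p = 1/2.
Set the inspector's expected payoff from Inspect equal to that from Skip:
  the inspector's payoff to Inspect: q·3 + (1−q)·(-1) = 4q - 1
  the inspector's payoff to Skip: q·(-10) + (1−q)·3 = -13q + 3
  4q - 1 = -13q + 3  ⇒  17q = 4  ⇒  q = 4/17.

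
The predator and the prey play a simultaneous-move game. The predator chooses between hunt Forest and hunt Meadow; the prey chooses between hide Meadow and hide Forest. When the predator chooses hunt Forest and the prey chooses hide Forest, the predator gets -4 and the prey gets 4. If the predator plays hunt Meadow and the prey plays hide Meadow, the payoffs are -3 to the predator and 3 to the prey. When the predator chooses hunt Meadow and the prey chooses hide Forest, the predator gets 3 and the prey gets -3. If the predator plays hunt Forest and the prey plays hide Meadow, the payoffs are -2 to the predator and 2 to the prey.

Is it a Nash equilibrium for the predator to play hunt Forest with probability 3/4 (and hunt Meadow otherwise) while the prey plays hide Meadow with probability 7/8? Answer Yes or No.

Check the prey's indifference given the predator's mix p = 3/4:
  payoff from hide Meadow = 9/4; payoff from hide Forest = 9/4 — equal.
Check the predator's indifference given the prey's mix q = 7/8:
  payoff from hunt Forest = -9/4; payoff from hunt Meadow = -9/4 — equal.
Both players are indifferent, so neither can profitably deviate.

Yes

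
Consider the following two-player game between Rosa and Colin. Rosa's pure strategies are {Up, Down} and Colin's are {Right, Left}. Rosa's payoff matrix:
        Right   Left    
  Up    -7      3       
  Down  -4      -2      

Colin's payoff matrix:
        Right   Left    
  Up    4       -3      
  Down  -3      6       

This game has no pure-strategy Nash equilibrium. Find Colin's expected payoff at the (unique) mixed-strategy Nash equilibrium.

Set Colin's expected payoff from Right equal to that from Left:
  Colin's payoff to Right: p·4 + (1−p)·(-3) = 7p - 3
  Colin's payoff to Left: p·(-3) + (1−p)·6 = -9p + 6
  7p - 3 = -9p + 6  ⇒  16p = 9  ⇒  p = 9/16.
At equilibrium Colin is indifferent across columns, so Colin's payoff equals the payoff from Right: (9/16)·4 + (7/16)·(-3) = 15/16.

15/16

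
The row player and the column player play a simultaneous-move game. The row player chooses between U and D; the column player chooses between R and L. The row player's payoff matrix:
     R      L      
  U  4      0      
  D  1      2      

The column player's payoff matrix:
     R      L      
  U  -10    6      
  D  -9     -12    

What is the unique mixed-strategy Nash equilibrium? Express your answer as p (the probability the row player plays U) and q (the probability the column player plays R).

p = 3/19, q = 2/5

The row player's mix must leave the column player indifferent between R and L.
  the column player's payoff to R: p·(-10) + (1−p)·(-9) = -p - 9
  the column player's payoff to L: p·6 + (1−p)·(-12) = 18p - 12
  -p - 9 = 18p - 12  ⇒  -19p = -3  ⇒  p = 3/19.
The row player's indifference between U and D determines the column player's mixing probability q:
  the row player's payoff from U: q·4 + (1−q)·0 = 4q
  the row player's payoff from D: q·1 + (1−q)·2 = -q + 2
  4q = -q + 2  ⇒  5q = 2  ⇒  q = 2/5.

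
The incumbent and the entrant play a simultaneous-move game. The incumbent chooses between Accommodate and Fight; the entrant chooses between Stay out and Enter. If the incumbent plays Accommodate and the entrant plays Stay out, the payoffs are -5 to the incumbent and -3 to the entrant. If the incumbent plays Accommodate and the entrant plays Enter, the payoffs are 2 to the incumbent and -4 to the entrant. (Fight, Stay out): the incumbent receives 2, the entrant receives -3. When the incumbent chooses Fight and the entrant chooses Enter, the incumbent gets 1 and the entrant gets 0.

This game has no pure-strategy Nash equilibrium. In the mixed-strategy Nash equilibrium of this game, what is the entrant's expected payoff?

-3

The entrant's indifference between Stay out and Enter determines the incumbent's mixing probability p:
  the entrant's payoff to Stay out: p·(-3) + (1−p)·(-3) = -3
  the entrant's payoff to Enter: p·(-4) + (1−p)·0 = -4p
  -3 = -4p  ⇒  4p = 3  ⇒  p = 3/4.
At equilibrium the entrant is indifferent across columns, so the entrant's payoff equals the payoff from Stay out: (3/4)·(-3) + (1/4)·(-3) = -3.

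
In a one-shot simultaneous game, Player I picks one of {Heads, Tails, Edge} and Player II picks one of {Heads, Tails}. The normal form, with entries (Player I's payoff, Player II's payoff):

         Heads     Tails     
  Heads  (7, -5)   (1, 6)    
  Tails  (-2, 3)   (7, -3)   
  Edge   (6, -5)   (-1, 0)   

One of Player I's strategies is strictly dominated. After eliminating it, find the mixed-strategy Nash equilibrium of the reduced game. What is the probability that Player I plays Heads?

p = 6/17

Player I's strategy Edge is strictly dominated by Heads: 7 > 6 and 1 > -1. Eliminate Edge.
Set Player II's expected payoff from Heads equal to that from Tails:
  Player II's expected payoff from Heads: p·(-5) + (1−p)·3 = -8p + 3
  Player II's expected payoff from Tails: p·6 + (1−p)·(-3) = 9p - 3
  -8p + 3 = 9p - 3  ⇒  -17p = -6  ⇒  p = 6/17.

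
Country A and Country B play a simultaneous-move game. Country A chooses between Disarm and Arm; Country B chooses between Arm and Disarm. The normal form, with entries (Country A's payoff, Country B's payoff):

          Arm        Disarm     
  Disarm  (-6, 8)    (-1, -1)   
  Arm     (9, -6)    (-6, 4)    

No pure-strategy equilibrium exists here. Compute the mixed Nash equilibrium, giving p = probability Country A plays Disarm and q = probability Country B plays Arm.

In a mixed equilibrium Country B is indifferent between Arm and Disarm; this condition fixes p.
  Country B's payoff to Arm: p·8 + (1−p)·(-6) = 14p - 6
  Country B's payoff to Disarm: p·(-1) + (1−p)·4 = -5p + 4
  14p - 6 = -5p + 4  ⇒  19p = 10  ⇒  p = 10/19.
Set Country A's expected payoff from Disarm equal to that from Arm:
  Country A's payoff to Disarm: q·(-6) + (1−q)·(-1) = -5q - 1
  Country A's payoff to Arm: q·9 + (1−q)·(-6) = 15q - 6
  -5q - 1 = 15q - 6  ⇒  -20q = -5  ⇒  q = 1/4.

p = 10/19, q = 1/4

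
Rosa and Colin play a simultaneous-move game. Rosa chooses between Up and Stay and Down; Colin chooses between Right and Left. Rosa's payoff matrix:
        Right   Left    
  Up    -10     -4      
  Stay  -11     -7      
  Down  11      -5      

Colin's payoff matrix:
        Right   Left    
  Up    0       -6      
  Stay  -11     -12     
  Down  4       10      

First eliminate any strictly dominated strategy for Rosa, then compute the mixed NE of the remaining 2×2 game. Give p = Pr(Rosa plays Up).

p = 1/2

Rosa's strategy Stay is strictly dominated by Up: -10 > -11 and -4 > -7. Eliminate Stay.
Colin's indifference between Right and Left determines Rosa's mixing probability p:
  Colin's payoff from Right: p·0 + (1−p)·4 = -4p + 4
  Colin's payoff from Left: p·(-6) + (1−p)·10 = -16p + 10
  -4p + 4 = -16p + 10  ⇒  12p = 6  ⇒  p = 1/2.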